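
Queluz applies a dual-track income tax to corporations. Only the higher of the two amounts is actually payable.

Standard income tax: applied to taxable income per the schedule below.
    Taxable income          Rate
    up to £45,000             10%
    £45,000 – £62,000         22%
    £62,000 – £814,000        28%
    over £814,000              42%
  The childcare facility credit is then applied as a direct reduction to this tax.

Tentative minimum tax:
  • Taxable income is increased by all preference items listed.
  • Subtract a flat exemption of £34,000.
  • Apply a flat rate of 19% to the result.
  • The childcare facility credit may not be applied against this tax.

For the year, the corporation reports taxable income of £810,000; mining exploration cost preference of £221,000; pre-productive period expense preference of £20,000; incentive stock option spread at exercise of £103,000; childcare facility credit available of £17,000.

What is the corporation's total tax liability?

Standard income tax:
  £45,000 × 10% = £4,500
  £17,000 × 22% = £3,740
  £748,000 × 28% = £209,440
  → £217,680
  Less childcare facility credit £17,000 → £200,680

Tentative minimum tax:
  Adjusted income: £810,000 + £221,000 + £20,000 + £103,000 = £1,154,000
  Less exemption £34,000 → base £1,120,000
  £1,120,000 × 19% = £212,800

£212,800 > £200,680, so the tentative minimum tax is the binding amount.

£212,800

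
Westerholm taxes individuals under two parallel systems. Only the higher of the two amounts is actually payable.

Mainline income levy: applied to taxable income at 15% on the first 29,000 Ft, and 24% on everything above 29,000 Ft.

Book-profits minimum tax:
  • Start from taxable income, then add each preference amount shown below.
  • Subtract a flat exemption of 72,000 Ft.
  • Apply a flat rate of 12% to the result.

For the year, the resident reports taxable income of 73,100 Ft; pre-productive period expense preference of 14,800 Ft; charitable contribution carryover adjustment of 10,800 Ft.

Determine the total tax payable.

14,934 Ft

Mainline income levy:
  29,000 Ft × 15% = 4,350 Ft
  44,100 Ft × 24% = 10,584 Ft
  → 14,934 Ft

Book-profits minimum tax:
  Adjusted income: 73,100 Ft + 14,800 Ft + 10,800 Ft = 98,700 Ft
  Less exemption 72,000 Ft → base 26,700 Ft
  26,700 Ft × 12% = 3,204 Ft

14,934 Ft > 3,204 Ft, so the mainline income levy governs.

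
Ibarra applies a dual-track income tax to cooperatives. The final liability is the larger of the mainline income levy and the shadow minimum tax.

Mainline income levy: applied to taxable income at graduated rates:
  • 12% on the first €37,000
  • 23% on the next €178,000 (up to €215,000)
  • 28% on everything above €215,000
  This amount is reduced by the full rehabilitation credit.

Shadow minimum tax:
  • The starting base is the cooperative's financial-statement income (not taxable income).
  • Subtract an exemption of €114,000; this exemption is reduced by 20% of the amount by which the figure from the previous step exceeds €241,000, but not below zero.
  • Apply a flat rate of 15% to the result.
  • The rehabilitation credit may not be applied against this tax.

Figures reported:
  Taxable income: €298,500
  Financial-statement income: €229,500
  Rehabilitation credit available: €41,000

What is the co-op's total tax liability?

€27,760

Mainline income levy:
  €37,000 × 12% = €4,440
  €178,000 × 23% = €40,940
  €83,500 × 28% = €23,380
  → €68,760
  Less rehabilitation credit €41,000 → €27,760

Shadow minimum tax:
  Base (financial-statement income): €229,500
  Exemption: €229,500 ≤ €241,000, so full €114,000 applies
  Base: €229,500 − €114,000 = €115,500
  €115,500 × 15% = €17,325

€27,760 > €17,325, so the mainline income levy governs.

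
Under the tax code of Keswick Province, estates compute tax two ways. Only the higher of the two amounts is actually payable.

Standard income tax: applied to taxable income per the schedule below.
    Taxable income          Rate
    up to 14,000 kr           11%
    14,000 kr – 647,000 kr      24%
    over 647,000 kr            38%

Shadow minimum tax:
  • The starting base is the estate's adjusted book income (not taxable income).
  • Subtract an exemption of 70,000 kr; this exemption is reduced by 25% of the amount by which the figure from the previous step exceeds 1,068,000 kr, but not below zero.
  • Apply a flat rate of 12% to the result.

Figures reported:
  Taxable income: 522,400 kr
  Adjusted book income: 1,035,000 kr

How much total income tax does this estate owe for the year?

123,556 kr

Shadow minimum tax:
  Base (adjusted book income): 1,035,000 kr
  Exemption: 1,035,000 kr ≤ 1,068,000 kr, so full 70,000 kr applies
  Base: 1,035,000 kr − 70,000 kr = 965,000 kr
  965,000 kr × 12% = 115,800 kr

Standard income tax:
  14,000 kr × 11% = 1,540 kr
  508,400 kr × 24% = 122,016 kr
  → 123,556 kr

123,556 kr > 115,800 kr, so the standard income tax governs.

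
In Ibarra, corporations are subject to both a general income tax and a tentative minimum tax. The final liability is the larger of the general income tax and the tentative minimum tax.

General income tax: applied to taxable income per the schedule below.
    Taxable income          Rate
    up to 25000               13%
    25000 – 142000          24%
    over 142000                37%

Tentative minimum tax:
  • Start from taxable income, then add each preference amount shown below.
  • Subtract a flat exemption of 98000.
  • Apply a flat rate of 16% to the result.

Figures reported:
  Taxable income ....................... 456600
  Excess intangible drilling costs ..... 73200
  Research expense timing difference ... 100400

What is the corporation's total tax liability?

Tentative minimum tax:
  Adjusted income: 456600 + 73200 + 100400 = 630200
  Less exemption 98000 → base 532200
  532200 × 16% = 85152

General income tax:
  25000 × 13% = 3250
  117000 × 24% = 28080
  314600 × 37% = 116402
  → 147732

147732 > 85152, so the general income tax governs.

147732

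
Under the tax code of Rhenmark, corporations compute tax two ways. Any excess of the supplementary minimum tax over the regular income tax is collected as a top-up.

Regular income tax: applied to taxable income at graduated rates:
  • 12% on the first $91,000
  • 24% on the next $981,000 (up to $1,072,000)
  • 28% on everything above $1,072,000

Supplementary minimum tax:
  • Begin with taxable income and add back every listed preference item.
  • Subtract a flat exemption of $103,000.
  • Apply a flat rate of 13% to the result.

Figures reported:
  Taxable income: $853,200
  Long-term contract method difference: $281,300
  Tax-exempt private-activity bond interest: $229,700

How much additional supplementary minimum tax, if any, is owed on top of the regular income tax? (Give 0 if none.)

$0

Regular income tax:
  $91,000 × 12% = $10,920
  $762,200 × 24% = $182,928
  → $193,848

Supplementary minimum tax:
  Adjusted income: $853,200 + $281,300 + $229,700 = $1,364,200
  Less exemption $103,000 → base $1,261,200
  $1,261,200 × 13% = $163,956

$163,956 ≤ $193,848, so no add-on is due.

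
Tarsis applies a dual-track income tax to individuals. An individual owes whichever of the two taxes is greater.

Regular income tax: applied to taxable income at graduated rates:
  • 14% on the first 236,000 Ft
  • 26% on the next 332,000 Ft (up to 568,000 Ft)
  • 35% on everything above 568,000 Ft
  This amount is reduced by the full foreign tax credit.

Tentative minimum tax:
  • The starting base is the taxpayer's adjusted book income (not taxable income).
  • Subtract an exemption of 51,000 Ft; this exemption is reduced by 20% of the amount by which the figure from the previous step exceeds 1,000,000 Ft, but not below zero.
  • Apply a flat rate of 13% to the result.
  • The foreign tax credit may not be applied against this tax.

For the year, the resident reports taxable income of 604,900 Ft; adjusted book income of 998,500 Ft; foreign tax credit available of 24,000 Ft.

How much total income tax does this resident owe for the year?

123,175 Ft

Tentative minimum tax:
  Base (adjusted book income): 998,500 Ft
  Exemption: 998,500 Ft ≤ 1,000,000 Ft, so full 51,000 Ft applies
  Base: 998,500 Ft − 51,000 Ft = 947,500 Ft
  947,500 Ft × 13% = 123,175 Ft

Regular income tax:
  236,000 Ft × 14% = 33,040 Ft
  332,000 Ft × 26% = 86,320 Ft
  36,900 Ft × 35% = 12,915 Ft
  → 132,275 Ft
  Less foreign tax credit 24,000 Ft → 108,275 Ft

123,175 Ft > 108,275 Ft, so the tentative minimum tax is the binding amount.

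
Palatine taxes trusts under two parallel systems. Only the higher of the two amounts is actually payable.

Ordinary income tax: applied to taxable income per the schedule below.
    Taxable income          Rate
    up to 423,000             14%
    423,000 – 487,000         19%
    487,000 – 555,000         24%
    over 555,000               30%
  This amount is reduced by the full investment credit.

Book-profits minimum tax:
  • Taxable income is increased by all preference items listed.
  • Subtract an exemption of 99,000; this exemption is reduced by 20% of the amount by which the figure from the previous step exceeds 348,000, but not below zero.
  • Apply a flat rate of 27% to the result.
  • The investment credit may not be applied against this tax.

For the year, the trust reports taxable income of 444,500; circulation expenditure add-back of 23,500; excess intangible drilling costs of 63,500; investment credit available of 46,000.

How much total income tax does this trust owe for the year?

Ordinary income tax:
  423,000 × 14% = 59,220
  21,500 × 19% = 4,085
  → 63,305
  Less investment credit 46,000 → 17,305

Book-profits minimum tax:
  Adjusted income: 444,500 + 23,500 + 63,500 = 531,500
  Exemption: 99,000 − 20% × (531,500 − 348,000) = 99,000 − 36,700 = 62,300
  Base: 531,500 − 62,300 = 469,200
  469,200 × 27% = 126,684

126,684 > 17,305, so the book-profits minimum tax is the binding amount.

126,684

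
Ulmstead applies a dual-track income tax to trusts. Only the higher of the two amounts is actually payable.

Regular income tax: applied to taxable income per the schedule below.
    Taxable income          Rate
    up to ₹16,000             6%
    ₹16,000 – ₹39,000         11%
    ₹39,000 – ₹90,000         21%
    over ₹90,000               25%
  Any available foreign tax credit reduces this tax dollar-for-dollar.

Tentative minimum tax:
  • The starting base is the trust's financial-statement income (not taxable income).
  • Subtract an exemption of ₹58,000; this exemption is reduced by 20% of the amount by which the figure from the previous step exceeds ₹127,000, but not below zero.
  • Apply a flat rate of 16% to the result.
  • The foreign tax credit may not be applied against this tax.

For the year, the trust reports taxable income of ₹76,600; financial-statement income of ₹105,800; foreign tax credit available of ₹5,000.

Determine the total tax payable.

₹7,648

Regular income tax:
  ₹16,000 × 6% = ₹960
  ₹23,000 × 11% = ₹2,530
  ₹37,600 × 21% = ₹7,896
  → ₹11,386
  Less foreign tax credit ₹5,000 → ₹6,386

Tentative minimum tax:
  Base (financial-statement income): ₹105,800
  Exemption: ₹105,800 ≤ ₹127,000, so full ₹58,000 applies
  Base: ₹105,800 − ₹58,000 = ₹47,800
  ₹47,800 × 16% = ₹7,648

₹7,648 > ₹6,386, so the tentative minimum tax is the binding amount.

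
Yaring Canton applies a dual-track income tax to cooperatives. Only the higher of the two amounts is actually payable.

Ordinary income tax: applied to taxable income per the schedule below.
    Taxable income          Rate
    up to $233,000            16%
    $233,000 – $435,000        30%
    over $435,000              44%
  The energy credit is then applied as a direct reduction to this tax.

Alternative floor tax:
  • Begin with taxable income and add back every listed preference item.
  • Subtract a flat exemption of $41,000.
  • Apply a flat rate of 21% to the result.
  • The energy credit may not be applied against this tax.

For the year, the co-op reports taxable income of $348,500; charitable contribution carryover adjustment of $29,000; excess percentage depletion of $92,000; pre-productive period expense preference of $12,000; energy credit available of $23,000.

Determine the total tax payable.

Alternative floor tax:
  Adjusted income: $348,500 + $29,000 + $92,000 + $12,000 = $481,500
  Less exemption $41,000 → base $440,500
  $440,500 × 21% = $92,505

Ordinary income tax:
  $233,000 × 16% = $37,280
  $115,500 × 30% = $34,650
  → $71,930
  Less energy credit $23,000 → $48,930

$92,505 > $48,930, so the alternative floor tax is the binding amount.

$92,505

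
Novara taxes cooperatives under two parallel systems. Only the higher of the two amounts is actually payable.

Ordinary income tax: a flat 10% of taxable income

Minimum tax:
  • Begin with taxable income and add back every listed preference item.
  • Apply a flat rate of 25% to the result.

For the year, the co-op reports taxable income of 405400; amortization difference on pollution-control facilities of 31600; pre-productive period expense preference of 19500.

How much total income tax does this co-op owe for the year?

114125

Ordinary income tax:
  405400 × 10% = 40540

Minimum tax:
  Adjusted income: 405400 + 31600 + 19500 = 456500
  456500 × 25% = 114125

114125 > 40540, so the minimum tax is the binding amount.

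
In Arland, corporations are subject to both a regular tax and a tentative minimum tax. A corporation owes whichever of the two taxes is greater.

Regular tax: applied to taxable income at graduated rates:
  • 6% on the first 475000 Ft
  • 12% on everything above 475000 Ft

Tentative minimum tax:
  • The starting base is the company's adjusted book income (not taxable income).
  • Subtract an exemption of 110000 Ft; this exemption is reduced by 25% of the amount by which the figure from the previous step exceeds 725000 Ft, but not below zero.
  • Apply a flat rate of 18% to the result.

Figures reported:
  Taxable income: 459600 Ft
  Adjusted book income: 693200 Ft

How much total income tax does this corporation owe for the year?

Regular tax:
  459600 Ft × 6% = 27576 Ft

Tentative minimum tax:
  Base (adjusted book income): 693200 Ft
  Exemption: 693200 Ft ≤ 725000 Ft, so full 110000 Ft applies
  Base: 693200 Ft − 110000 Ft = 583200 Ft
  583200 Ft × 18% = 104976 Ft

104976 Ft > 27576 Ft, so the tentative minimum tax is the binding amount.

104976 Ft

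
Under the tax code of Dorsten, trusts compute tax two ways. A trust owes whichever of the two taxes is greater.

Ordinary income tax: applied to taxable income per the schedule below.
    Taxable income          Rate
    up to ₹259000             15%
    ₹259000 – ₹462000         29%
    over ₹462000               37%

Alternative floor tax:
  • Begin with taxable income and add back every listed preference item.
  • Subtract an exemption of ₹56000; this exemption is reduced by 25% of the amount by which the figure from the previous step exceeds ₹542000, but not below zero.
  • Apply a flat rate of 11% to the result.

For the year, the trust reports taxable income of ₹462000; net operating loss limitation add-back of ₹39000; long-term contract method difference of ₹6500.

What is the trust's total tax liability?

Alternative floor tax:
  Adjusted income: ₹462000 + ₹39000 + ₹6500 = ₹507500
  Exemption: ₹507500 ≤ ₹542000, so full ₹56000 applies
  Base: ₹507500 − ₹56000 = ₹451500
  ₹451500 × 11% = ₹49665

Ordinary income tax:
  ₹259000 × 15% = ₹38850
  ₹203000 × 29% = ₹58870
  → ₹97720

₹97720 > ₹49665, so the ordinary income tax governs.

₹97720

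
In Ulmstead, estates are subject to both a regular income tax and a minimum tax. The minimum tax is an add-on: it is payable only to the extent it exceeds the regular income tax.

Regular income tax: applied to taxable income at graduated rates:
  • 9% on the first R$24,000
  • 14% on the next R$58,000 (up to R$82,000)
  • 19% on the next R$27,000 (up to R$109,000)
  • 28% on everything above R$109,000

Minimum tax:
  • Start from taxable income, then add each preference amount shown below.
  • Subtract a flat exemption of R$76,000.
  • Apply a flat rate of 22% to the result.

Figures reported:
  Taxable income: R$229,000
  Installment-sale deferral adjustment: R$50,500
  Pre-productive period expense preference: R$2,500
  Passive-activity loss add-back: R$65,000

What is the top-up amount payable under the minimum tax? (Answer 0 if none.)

R$10,610

Regular income tax:
  R$24,000 × 9% = R$2,160
  R$58,000 × 14% = R$8,120
  R$27,000 × 19% = R$5,130
  R$120,000 × 28% = R$33,600
  → R$49,010

Minimum tax:
  Adjusted income: R$229,000 + R$50,500 + R$2,500 + R$65,000 = R$347,000
  Less exemption R$76,000 → base R$271,000
  R$271,000 × 22% = R$59,620

Excess of minimum tax over regular income tax: R$59,620 − R$49,010 = R$10,610.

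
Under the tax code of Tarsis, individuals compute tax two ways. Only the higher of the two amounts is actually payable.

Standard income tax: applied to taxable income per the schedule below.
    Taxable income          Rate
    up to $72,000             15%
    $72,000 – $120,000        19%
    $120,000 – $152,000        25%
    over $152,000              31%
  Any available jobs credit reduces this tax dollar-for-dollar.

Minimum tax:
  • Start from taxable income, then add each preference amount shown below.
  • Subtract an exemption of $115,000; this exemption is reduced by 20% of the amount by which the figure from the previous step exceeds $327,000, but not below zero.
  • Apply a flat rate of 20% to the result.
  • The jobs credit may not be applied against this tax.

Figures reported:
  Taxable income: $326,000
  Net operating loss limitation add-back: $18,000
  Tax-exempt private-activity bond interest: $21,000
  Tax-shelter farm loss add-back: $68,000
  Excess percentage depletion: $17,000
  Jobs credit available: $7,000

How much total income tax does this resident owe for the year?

Standard income tax:
  $72,000 × 15% = $10,800
  $48,000 × 19% = $9,120
  $32,000 × 25% = $8,000
  $174,000 × 31% = $53,940
  → $81,860
  Less jobs credit $7,000 → $74,860

Minimum tax:
  Adjusted income: $326,000 + $18,000 + $21,000 + $68,000 + $17,000 = $450,000
  Exemption: $115,000 − 20% × ($450,000 − $327,000) = $115,000 − $24,600 = $90,400
  Base: $450,000 − $90,400 = $359,600
  $359,600 × 20% = $71,920

$74,860 > $71,920, so the standard income tax governs.

$74,860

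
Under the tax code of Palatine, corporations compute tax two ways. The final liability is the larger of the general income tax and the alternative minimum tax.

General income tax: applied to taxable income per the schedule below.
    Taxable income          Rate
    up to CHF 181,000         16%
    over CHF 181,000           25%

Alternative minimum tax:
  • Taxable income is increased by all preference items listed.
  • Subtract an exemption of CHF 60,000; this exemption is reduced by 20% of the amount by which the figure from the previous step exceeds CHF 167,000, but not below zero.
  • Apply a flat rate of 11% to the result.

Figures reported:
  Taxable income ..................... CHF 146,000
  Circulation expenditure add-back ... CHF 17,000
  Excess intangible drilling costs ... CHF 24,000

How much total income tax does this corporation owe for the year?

Alternative minimum tax:
  Adjusted income: CHF 146,000 + CHF 17,000 + CHF 24,000 = CHF 187,000
  Exemption: CHF 60,000 − 20% × (CHF 187,000 − CHF 167,000) = CHF 60,000 − CHF 4,000 = CHF 56,000
  Base: CHF 187,000 − CHF 56,000 = CHF 131,000
  CHF 131,000 × 11% = CHF 14,410

General income tax:
  CHF 146,000 × 16% = CHF 23,360

CHF 23,360 > CHF 14,410, so the general income tax governs.

CHF 23,360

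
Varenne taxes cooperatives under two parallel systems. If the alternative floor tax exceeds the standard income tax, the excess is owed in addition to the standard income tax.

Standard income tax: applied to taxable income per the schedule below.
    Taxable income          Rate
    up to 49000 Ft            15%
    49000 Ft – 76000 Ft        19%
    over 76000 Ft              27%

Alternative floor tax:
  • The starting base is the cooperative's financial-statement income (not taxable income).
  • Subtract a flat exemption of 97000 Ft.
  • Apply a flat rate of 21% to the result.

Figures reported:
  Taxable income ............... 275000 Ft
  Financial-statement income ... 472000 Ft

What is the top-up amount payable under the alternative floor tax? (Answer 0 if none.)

Standard income tax:
  49000 Ft × 15% = 7350 Ft
  27000 Ft × 19% = 5130 Ft
  199000 Ft × 27% = 53730 Ft
  → 66210 Ft

Alternative floor tax:
  Base (financial-statement income): 472000 Ft
  Less exemption 97000 Ft → base 375000 Ft
  375000 Ft × 21% = 78750 Ft

Excess of alternative floor tax over standard income tax: 78750 Ft − 66210 Ft = 12540 Ft.

12540 Ft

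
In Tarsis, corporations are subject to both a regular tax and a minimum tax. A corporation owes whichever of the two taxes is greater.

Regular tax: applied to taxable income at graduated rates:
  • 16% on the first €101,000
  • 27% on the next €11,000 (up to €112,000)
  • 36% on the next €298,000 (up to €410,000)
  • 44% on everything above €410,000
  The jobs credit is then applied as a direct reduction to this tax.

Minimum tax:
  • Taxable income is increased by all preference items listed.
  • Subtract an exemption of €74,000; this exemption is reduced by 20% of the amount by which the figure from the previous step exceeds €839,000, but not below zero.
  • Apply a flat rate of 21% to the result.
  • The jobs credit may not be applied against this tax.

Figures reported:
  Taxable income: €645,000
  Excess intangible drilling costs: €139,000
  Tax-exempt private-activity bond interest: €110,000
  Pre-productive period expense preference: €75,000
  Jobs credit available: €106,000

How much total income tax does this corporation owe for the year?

€193,410

Minimum tax:
  Adjusted income: €645,000 + €139,000 + €110,000 + €75,000 = €969,000
  Exemption: €74,000 − 20% × (€969,000 − €839,000) = €74,000 − €26,000 = €48,000
  Base: €969,000 − €48,000 = €921,000
  €921,000 × 21% = €193,410

Regular tax:
  €101,000 × 16% = €16,160
  €11,000 × 27% = €2,970
  €298,000 × 36% = €107,280
  €235,000 × 44% = €103,400
  → €229,810
  Less jobs credit €106,000 → €123,810

€193,410 > €123,810, so the minimum tax is the binding amount.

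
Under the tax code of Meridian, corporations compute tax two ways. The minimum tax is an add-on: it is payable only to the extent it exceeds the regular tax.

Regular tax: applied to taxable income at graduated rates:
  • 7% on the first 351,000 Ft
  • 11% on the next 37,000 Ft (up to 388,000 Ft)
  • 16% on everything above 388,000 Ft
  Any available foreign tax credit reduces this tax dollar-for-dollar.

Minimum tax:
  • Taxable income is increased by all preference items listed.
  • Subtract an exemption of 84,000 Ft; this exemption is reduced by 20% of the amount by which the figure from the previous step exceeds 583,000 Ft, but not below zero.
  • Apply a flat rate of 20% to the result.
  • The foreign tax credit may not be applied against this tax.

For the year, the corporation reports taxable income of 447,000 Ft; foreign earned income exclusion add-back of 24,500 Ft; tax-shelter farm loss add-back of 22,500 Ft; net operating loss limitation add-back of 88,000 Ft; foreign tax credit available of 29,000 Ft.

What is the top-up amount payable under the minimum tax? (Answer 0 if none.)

90,520 Ft

Minimum tax:
  Adjusted income: 447,000 Ft + 24,500 Ft + 22,500 Ft + 88,000 Ft = 582,000 Ft
  Exemption: 582,000 Ft ≤ 583,000 Ft, so full 84,000 Ft applies
  Base: 582,000 Ft − 84,000 Ft = 498,000 Ft
  498,000 Ft × 20% = 99,600 Ft

Regular tax:
  351,000 Ft × 7% = 24,570 Ft
  37,000 Ft × 11% = 4,070 Ft
  59,000 Ft × 16% = 9,440 Ft
  → 38,080 Ft
  Less foreign tax credit 29,000 Ft → 9,080 Ft

Excess of minimum tax over regular tax: 99,600 Ft − 9,080 Ft = 90,520 Ft.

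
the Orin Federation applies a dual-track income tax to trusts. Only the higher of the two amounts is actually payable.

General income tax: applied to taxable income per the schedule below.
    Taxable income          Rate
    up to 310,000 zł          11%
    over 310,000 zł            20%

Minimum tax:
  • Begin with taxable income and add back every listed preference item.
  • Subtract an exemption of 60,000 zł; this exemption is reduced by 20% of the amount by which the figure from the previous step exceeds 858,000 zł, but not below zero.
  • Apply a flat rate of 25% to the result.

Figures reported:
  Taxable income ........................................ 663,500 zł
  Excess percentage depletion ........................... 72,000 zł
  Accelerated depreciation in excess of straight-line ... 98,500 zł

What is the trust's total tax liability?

General income tax:
  310,000 zł × 11% = 34,100 zł
  353,500 zł × 20% = 70,700 zł
  → 104,800 zł

Minimum tax:
  Adjusted income: 663,500 zł + 72,000 zł + 98,500 zł = 834,000 zł
  Exemption: 834,000 zł ≤ 858,000 zł, so full 60,000 zł applies
  Base: 834,000 zł − 60,000 zł = 774,000 zł
  774,000 zł × 25% = 193,500 zł

193,500 zł > 104,800 zł, so the minimum tax is the binding amount.

193,500 zł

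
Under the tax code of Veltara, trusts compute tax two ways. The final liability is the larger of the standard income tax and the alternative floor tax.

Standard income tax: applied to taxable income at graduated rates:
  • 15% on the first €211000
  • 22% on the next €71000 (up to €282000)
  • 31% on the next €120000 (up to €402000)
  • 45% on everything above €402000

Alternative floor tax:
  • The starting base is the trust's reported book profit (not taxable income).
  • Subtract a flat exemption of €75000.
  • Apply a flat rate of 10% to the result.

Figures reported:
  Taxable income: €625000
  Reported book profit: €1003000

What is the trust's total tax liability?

€184820

Standard income tax:
  €211000 × 15% = €31650
  €71000 × 22% = €15620
  €120000 × 31% = €37200
  €223000 × 45% = €100350
  → €184820

Alternative floor tax:
  Base (reported book profit): €1003000
  Less exemption €75000 → base €928000
  €928000 × 10% = €92800

€184820 > €92800, so the standard income tax governs.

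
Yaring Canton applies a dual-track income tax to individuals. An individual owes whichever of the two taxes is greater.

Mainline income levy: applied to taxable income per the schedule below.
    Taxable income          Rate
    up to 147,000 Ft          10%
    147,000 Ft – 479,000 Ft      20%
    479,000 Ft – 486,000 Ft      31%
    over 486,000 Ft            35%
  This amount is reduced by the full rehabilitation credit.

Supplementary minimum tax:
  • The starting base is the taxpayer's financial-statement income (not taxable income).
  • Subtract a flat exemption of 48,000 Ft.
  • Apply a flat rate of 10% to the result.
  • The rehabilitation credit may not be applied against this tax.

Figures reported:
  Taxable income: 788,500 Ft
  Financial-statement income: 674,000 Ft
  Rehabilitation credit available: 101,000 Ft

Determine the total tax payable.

88,145 Ft

Supplementary minimum tax:
  Base (financial-statement income): 674,000 Ft
  Less exemption 48,000 Ft → base 626,000 Ft
  626,000 Ft × 10% = 62,600 Ft

Mainline income levy:
  147,000 Ft × 10% = 14,700 Ft
  332,000 Ft × 20% = 66,400 Ft
  7,000 Ft × 31% = 2,170 Ft
  302,500 Ft × 35% = 105,875 Ft
  → 189,145 Ft
  Less rehabilitation credit 101,000 Ft → 88,145 Ft

88,145 Ft > 62,600 Ft, so the mainline income levy governs.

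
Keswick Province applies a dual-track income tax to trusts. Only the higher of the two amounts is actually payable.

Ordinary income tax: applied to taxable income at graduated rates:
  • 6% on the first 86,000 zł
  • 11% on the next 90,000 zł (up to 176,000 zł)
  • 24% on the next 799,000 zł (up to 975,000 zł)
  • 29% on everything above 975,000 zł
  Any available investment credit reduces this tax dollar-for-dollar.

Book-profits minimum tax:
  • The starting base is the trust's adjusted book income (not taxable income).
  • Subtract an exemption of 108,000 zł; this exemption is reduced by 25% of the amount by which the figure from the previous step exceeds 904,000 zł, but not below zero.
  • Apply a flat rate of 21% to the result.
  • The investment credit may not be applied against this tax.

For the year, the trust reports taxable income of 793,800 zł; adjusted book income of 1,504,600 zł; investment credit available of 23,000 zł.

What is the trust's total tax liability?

315,966 zł

Ordinary income tax:
  86,000 zł × 6% = 5,160 zł
  90,000 zł × 11% = 9,900 zł
  617,800 zł × 24% = 148,272 zł
  → 163,332 zł
  Less investment credit 23,000 zł → 140,332 zł

Book-profits minimum tax:
  Base (adjusted book income): 1,504,600 zł
  Exemption: 25% × (1,504,600 zł − 904,000 zł) = 150,150 zł ≥ 108,000 zł, so the exemption is fully phased out
  Base: 1,504,600 zł − 0 zł = 1,504,600 zł
  1,504,600 zł × 21% = 315,966 zł

315,966 zł > 140,332 zł, so the book-profits minimum tax is the binding amount.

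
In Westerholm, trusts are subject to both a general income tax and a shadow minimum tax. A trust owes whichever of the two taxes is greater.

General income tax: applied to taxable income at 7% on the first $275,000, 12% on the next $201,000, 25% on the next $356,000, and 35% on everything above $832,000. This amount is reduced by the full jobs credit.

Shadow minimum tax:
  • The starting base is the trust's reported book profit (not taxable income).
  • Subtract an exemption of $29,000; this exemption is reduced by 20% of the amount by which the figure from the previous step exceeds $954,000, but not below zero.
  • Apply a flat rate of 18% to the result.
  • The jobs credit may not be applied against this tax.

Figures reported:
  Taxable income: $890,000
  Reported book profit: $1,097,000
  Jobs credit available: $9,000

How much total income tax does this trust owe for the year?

$197,388

Shadow minimum tax:
  Base (reported book profit): $1,097,000
  Exemption: $29,000 − 20% × ($1,097,000 − $954,000) = $29,000 − $28,600 = $400
  Base: $1,097,000 − $400 = $1,096,600
  $1,096,600 × 18% = $197,388

General income tax:
  $275,000 × 7% = $19,250
  $201,000 × 12% = $24,120
  $356,000 × 25% = $89,000
  $58,000 × 35% = $20,300
  → $152,670
  Less jobs credit $9,000 → $143,670

$197,388 > $143,670, so the shadow minimum tax is the binding amount.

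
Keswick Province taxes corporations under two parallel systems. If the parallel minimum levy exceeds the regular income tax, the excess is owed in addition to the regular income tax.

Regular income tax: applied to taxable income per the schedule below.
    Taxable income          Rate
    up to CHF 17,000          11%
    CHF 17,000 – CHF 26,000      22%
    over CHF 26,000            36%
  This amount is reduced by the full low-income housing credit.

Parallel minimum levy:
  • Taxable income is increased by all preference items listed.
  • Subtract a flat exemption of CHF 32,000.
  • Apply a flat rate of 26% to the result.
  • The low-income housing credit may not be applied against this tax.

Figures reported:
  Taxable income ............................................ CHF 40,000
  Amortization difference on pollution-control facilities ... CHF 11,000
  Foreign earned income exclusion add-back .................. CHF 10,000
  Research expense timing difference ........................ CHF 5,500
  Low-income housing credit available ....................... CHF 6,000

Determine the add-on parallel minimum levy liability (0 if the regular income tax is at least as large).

Parallel minimum levy:
  Adjusted income: CHF 40,000 + CHF 11,000 + CHF 10,000 + CHF 5,500 = CHF 66,500
  Less exemption CHF 32,000 → base CHF 34,500
  CHF 34,500 × 26% = CHF 8,970

Regular income tax:
  CHF 17,000 × 11% = CHF 1,870
  CHF 9,000 × 22% = CHF 1,980
  CHF 14,000 × 36% = CHF 5,040
  → CHF 8,890
  Less low-income housing credit CHF 6,000 → CHF 2,890

Excess of parallel minimum levy over regular income tax: CHF 8,970 − CHF 2,890 = CHF 6,080.

CHF 6,080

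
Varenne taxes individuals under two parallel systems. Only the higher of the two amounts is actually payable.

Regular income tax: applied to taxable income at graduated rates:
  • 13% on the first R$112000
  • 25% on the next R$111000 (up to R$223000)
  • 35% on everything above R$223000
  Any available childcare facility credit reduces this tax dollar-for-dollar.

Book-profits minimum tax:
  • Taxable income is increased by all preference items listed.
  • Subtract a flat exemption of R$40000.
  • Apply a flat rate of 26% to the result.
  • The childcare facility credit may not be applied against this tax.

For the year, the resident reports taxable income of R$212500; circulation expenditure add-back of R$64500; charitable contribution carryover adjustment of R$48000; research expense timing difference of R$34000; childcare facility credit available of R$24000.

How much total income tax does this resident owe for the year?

R$82940

Book-profits minimum tax:
  Adjusted income: R$212500 + R$64500 + R$48000 + R$34000 = R$359000
  Less exemption R$40000 → base R$319000
  R$319000 × 26% = R$82940

Regular income tax:
  R$112000 × 13% = R$14560
  R$100500 × 25% = R$25125
  → R$39685
  Less childcare facility credit R$24000 → R$15685

R$82940 > R$15685, so the book-profits minimum tax is the binding amount.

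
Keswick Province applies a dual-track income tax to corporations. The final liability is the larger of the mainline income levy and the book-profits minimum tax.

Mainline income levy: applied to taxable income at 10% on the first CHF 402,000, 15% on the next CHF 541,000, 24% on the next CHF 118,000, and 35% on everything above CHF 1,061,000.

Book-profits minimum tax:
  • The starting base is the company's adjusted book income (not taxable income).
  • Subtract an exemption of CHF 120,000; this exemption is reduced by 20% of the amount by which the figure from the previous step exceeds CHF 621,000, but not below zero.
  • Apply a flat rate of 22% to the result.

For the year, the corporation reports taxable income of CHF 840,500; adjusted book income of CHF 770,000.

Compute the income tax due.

Book-profits minimum tax:
  Base (adjusted book income): CHF 770,000
  Exemption: CHF 120,000 − 20% × (CHF 770,000 − CHF 621,000) = CHF 120,000 − CHF 29,800 = CHF 90,200
  Base: CHF 770,000 − CHF 90,200 = CHF 679,800
  CHF 679,800 × 22% = CHF 149,556

Mainline income levy:
  CHF 402,000 × 10% = CHF 40,200
  CHF 438,500 × 15% = CHF 65,775
  → CHF 105,975

CHF 149,556 > CHF 105,975, so the book-profits minimum tax is the binding amount.

CHF 149,556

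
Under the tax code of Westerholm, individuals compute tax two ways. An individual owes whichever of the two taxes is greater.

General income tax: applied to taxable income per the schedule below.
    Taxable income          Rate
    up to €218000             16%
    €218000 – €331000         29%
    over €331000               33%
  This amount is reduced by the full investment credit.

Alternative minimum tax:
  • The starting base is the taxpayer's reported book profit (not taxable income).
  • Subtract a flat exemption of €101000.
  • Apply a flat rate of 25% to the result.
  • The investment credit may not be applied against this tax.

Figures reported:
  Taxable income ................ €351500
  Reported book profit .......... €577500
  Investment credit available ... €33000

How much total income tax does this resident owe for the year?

Alternative minimum tax:
  Base (reported book profit): €577500
  Less exemption €101000 → base €476500
  €476500 × 25% = €119125

General income tax:
  €218000 × 16% = €34880
  €113000 × 29% = €32770
  €20500 × 33% = €6765
  → €74415
  Less investment credit €33000 → €41415

€119125 > €41415, so the alternative minimum tax is the binding amount.

€119125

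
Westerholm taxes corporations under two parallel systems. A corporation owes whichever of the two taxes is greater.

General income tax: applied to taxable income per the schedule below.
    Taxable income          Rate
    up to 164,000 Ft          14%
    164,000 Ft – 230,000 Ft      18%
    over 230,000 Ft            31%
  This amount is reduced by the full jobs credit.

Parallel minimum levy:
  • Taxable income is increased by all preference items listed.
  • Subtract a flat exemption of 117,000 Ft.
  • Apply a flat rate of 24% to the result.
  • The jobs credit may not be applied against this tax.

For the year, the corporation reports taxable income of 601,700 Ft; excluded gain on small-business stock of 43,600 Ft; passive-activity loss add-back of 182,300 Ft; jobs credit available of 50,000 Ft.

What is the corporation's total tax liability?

Parallel minimum levy:
  Adjusted income: 601,700 Ft + 43,600 Ft + 182,300 Ft = 827,600 Ft
  Less exemption 117,000 Ft → base 710,600 Ft
  710,600 Ft × 24% = 170,544 Ft

General income tax:
  164,000 Ft × 14% = 22,960 Ft
  66,000 Ft × 18% = 11,880 Ft
  371,700 Ft × 31% = 115,227 Ft
  → 150,067 Ft
  Less jobs credit 50,000 Ft → 100,067 Ft

170,544 Ft > 100,067 Ft, so the parallel minimum levy is the binding amount.

170,544 Ft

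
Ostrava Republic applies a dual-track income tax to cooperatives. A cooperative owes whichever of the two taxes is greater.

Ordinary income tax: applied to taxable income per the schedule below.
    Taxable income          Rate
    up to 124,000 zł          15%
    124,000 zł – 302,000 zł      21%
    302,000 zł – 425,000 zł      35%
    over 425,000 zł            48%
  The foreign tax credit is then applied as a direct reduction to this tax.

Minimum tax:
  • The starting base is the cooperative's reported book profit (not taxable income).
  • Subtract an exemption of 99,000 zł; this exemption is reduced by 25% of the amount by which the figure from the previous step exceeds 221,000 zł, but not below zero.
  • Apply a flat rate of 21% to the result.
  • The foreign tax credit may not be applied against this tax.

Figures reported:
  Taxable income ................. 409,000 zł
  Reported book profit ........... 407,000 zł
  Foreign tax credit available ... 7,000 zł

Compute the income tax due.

86,430 zł

Ordinary income tax:
  124,000 zł × 15% = 18,600 zł
  178,000 zł × 21% = 37,380 zł
  107,000 zł × 35% = 37,450 zł
  → 93,430 zł
  Less foreign tax credit 7,000 zł → 86,430 zł

Minimum tax:
  Base (reported book profit): 407,000 zł
  Exemption: 99,000 zł − 25% × (407,000 zł − 221,000 zł) = 99,000 zł − 46,500 zł = 52,500 zł
  Base: 407,000 zł − 52,500 zł = 354,500 zł
  354,500 zł × 21% = 74,445 zł

86,430 zł > 74,445 zł, so the ordinary income tax governs.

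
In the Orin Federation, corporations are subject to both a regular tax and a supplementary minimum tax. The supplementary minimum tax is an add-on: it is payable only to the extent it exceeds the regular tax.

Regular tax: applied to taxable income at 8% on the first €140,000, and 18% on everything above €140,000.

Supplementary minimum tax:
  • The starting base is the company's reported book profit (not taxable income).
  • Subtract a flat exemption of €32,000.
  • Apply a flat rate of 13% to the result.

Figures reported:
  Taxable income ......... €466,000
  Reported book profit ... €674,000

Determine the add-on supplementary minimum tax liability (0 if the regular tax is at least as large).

€13,580

Supplementary minimum tax:
  Base (reported book profit): €674,000
  Less exemption €32,000 → base €642,000
  €642,000 × 13% = €83,460

Regular tax:
  €140,000 × 8% = €11,200
  €326,000 × 18% = €58,680
  → €69,880

Excess of supplementary minimum tax over regular tax: €83,460 − €69,880 = €13,580.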